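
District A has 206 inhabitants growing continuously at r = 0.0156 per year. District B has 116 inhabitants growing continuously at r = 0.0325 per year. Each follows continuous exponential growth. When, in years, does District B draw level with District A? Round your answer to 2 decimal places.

t ≈ 33.98 years

206·e^(0.0156t) = 116·e^(0.0325t)
206/116 = e^((0.0325 − 0.0156)t) → ln(1.77586) = 0.0169·t
t = 0.57429 / 0.0169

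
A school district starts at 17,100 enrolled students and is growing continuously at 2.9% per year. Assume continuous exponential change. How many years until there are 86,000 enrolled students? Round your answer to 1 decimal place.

t ≈ 55.7 years

86000 = 17100 · e^(0.029·t)
t = ln(86000/17100) / 0.029 = ln(5.02924) / 0.029 = 1.61527 / 0.029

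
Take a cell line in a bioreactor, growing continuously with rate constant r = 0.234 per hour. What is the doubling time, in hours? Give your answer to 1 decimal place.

doubling time ≈ 3.0 hours

doubling time = ln(2) / |r| = 0.69315 / 0.234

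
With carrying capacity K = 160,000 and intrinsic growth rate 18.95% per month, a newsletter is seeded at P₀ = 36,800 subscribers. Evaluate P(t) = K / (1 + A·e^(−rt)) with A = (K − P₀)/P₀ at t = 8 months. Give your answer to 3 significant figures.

≈ 92,200 subscribers

A = (160000 − 36800)/36800 = 3.34783
P(8) = 160000 / (1 + 3.34783·e^(−0.1895·8)) = 160000 / (1 + 3.34783·0.219588)
= 160000 / 1.73514 ≈ 92211.36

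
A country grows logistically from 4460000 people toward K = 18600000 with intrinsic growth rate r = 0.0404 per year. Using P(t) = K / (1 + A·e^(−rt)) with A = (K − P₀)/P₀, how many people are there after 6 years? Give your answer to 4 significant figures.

≈ 5,333,000 people

A = (18600000 − 4460000)/4460000 = 3.1704
P(6) = 18600000 / (1 + 3.1704·e^(−0.0404·6)) = 18600000 / (1 + 3.1704·0.784742)
= 18600000 / 3.48795 ≈ 5332645.95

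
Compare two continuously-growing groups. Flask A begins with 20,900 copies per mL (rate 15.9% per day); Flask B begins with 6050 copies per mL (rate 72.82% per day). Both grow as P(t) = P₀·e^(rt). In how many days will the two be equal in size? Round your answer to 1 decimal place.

20900·e^(0.159t) = 6050·e^(0.7282t)
20900/6050 = e^((0.7282 − 0.159)t) → ln(3.45455) = 0.5692·t
t = 1.23969 / 0.5692

t ≈ 2.2 days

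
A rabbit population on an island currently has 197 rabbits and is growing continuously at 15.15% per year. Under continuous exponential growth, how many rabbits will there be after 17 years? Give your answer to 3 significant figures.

P(17) = 197 · e^(0.1515·17) = 197 · e^(2.5755)
= 197 · 13.13788 ≈ 2588.16

≈ 2,590 rabbits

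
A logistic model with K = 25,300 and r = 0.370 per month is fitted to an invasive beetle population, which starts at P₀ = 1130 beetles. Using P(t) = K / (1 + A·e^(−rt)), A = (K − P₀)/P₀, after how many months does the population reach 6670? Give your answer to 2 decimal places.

A = (25300 − 1130)/1130 = 21.38938
6670 = 25300/(1 + 21.38938·e^(−0.37t)) → 1 + 21.38938·e^(−0.37t) = 3.7931
e^(−0.37t) = 0.130584 → t = ln(7.65793)/0.37 = 2.03574/0.37

t ≈ 5.50 months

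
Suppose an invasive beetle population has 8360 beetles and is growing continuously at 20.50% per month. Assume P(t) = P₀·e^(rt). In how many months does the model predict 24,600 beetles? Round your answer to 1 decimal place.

t ≈ 5.3 months

24600 = 8360 · e^(0.205·t)
t = ln(24600/8360) / 0.205 = ln(2.94258) / 0.205 = 1.07929 / 0.205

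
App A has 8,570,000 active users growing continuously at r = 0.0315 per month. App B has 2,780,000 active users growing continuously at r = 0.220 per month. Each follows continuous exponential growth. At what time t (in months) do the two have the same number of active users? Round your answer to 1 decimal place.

8570000·e^(0.0315t) = 2780000·e^(0.22t)
8570000/2780000 = e^((0.22 − 0.0315)t) → ln(3.08273) = 0.1885·t
t = 1.12582 / 0.1885

t ≈ 6.0 months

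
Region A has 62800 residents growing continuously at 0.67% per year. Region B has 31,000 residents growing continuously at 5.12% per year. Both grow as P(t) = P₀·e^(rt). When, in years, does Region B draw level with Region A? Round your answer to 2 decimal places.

62800·e^(0.0067t) = 31000·e^(0.0512t)
62800/31000 = e^((0.0512 − 0.0067)t) → ln(2.02581) = 0.0445·t
t = 0.70597 / 0.0445

t ≈ 15.86 years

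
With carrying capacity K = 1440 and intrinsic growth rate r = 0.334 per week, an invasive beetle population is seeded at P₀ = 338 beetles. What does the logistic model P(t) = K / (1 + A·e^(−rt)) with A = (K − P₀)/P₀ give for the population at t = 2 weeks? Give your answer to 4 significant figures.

A = (1440 − 338)/338 = 3.26036
P(2) = 1440 / (1 + 3.26036·e^(−0.334·2)) = 1440 / (1 + 3.26036·0.512733)
= 1440 / 2.67169 ≈ 538.98

≈ 539.0 beetles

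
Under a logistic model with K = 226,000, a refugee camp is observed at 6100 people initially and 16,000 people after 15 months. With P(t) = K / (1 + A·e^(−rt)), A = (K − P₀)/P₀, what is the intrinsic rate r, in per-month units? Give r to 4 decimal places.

A = (226000 − 6100)/6100 = 36.04918
16000 = 226000/(1 + 36.04918·e^(−r·15)) → e^(−15r) = (14.125 − 1)/36.04918 = 0.364086
r = −ln(0.364086)/15 = 1.01037/15

r ≈ 0.0674 per month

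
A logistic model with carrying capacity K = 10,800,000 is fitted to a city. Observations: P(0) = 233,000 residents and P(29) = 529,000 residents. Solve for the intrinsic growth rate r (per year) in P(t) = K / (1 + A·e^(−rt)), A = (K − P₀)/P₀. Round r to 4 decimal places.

A = (10800000 − 233000)/233000 = 45.35193
529000 = 10800000/(1 + 45.35193·e^(−r·29)) → e^(−29r) = (20.41588 − 1)/45.35193 = 0.428116
r = −ln(0.428116)/29 = 0.84836/29

r ≈ 0.0293 per year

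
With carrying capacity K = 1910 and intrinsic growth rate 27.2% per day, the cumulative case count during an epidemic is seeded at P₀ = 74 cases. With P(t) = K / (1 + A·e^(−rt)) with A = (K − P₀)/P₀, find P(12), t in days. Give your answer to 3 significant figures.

≈ 980 cases

A = (1910 − 74)/74 = 24.81081
P(12) = 1910 / (1 + 24.81081·e^(−0.272·12)) = 1910 / (1 + 24.81081·0.038235)
= 1910 / 1.94865 ≈ 980.17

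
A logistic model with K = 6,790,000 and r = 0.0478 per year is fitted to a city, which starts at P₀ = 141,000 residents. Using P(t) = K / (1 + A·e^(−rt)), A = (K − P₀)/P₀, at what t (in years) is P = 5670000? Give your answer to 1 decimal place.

A = (6790000 − 141000)/141000 = 47.15603
5670000 = 6790000/(1 + 47.15603·e^(−0.0478t)) → 1 + 47.15603·e^(−0.0478t) = 1.19753
e^(−0.0478t) = 0.004189 → t = ln(238.72739)/0.0478 = 5.47532/0.0478

t ≈ 114.5 years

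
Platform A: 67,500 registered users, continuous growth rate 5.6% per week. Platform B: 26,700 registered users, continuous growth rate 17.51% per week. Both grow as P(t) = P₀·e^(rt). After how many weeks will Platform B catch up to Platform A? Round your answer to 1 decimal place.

67500·e^(0.056t) = 26700·e^(0.1751t)
67500/26700 = e^((0.1751 − 0.056)t) → ln(2.52809) = 0.1191·t
t = 0.92746 / 0.1191

t ≈ 7.8 weeks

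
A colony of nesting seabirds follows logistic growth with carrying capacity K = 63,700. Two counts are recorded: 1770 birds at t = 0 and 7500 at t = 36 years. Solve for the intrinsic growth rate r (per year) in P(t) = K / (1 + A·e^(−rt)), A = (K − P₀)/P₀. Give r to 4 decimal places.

A = (63700 − 1770)/1770 = 34.9887
7500 = 63700/(1 + 34.9887·e^(−r·36)) → e^(−36r) = (8.49333 − 1)/34.9887 = 0.214164
r = −ln(0.214164)/36 = 1.54101/36

r ≈ 0.0428 per year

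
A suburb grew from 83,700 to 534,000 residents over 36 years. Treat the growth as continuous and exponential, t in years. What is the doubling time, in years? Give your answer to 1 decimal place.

doubling time ≈ 13.5 years

r = ln(534000/83700) / 36 = ln(6.37993) / 36 ≈ 0.051477 per year
doubling time = ln 2 / |r| = 0.69315 / 0.051477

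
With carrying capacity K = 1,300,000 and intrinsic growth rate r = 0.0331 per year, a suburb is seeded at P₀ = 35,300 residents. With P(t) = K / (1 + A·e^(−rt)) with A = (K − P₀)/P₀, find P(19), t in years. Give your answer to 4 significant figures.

A = (1300000 − 35300)/35300 = 35.8272
P(19) = 1300000 / (1 + 35.8272·e^(−0.0331·19)) = 1300000 / (1 + 35.8272·0.533178)
= 1300000 / 20.10227 ≈ 64669.31

≈ 64,670 residents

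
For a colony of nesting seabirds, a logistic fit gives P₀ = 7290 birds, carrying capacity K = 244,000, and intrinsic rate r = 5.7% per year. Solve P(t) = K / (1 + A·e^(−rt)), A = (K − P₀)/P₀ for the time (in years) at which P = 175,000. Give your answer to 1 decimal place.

A = (244000 − 7290)/7290 = 32.47051
175000 = 244000/(1 + 32.47051·e^(−0.057t)) → 1 + 32.47051·e^(−0.057t) = 1.39429
e^(−0.057t) = 0.012143 → t = ln(82.35274)/0.057 = 4.41101/0.057

t ≈ 77.4 years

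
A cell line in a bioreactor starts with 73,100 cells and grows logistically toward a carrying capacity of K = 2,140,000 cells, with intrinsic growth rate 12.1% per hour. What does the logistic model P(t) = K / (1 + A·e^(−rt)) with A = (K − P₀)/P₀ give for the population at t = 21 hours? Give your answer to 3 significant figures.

A = (2140000 − 73100)/73100 = 28.27497
P(21) = 2140000 / (1 + 28.27497·e^(−0.121·21)) = 2140000 / (1 + 28.27497·0.078788)
= 2140000 / 3.22772 ≈ 663007.54

≈ 663,000 cells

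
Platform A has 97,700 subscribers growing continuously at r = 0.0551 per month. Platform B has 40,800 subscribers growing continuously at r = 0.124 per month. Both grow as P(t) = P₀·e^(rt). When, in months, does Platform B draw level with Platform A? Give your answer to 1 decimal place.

t ≈ 12.7 months

97700·e^(0.0551t) = 40800·e^(0.124t)
97700/40800 = e^((0.124 − 0.0551)t) → ln(2.39461) = 0.0689·t
t = 0.87322 / 0.0689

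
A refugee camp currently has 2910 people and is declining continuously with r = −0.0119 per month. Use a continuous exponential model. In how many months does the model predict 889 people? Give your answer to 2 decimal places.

t ≈ 99.65 months

889 = 2910 · e^(-0.0119·t)
t = ln(889/2910) / -0.0119 = ln(0.3055) / -0.0119 = -1.18581 / -0.0119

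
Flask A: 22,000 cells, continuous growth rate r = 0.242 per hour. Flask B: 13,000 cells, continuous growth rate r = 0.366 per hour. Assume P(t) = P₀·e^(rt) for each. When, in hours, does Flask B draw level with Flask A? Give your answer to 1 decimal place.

t ≈ 4.2 hours

22000·e^(0.242t) = 13000·e^(0.366t)
22000/13000 = e^((0.366 − 0.242)t) → ln(1.69231) = 0.124·t
t = 0.52609 / 0.124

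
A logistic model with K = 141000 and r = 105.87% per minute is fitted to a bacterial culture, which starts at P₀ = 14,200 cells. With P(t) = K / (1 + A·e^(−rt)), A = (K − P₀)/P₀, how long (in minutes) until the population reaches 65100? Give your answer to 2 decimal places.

A = (141000 − 14200)/14200 = 8.92958
65100 = 141000/(1 + 8.92958·e^(−1.0587t)) → 1 + 8.92958·e^(−1.0587t) = 2.1659
e^(−1.0587t) = 0.130566 → t = ln(7.65897)/1.0587 = 2.03588/1.0587

t ≈ 1.92 minutes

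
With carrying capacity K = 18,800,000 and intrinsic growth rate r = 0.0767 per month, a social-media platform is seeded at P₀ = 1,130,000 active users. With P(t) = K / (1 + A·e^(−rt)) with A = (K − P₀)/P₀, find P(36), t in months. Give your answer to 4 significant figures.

≈ 9,454,000 active users

A = (18800000 − 1130000)/1130000 = 15.63717
P(36) = 18800000 / (1 + 15.63717·e^(−0.0767·36)) = 18800000 / (1 + 15.63717·0.063216)
= 18800000 / 1.98852 ≈ 9454281.32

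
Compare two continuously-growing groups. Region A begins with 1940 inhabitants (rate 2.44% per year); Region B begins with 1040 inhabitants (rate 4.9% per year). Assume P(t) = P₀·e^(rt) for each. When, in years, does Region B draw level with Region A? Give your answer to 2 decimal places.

1940·e^(0.0244t) = 1040·e^(0.049t)
1940/1040 = e^((0.049 − 0.0244)t) → ln(1.86538) = 0.0246·t
t = 0.62347 / 0.0246

t ≈ 25.34 years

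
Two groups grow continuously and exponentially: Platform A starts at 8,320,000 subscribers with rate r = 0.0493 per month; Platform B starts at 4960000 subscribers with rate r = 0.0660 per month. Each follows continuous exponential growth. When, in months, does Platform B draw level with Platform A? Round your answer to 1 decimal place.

8320000·e^(0.0493t) = 4960000·e^(0.066t)
8320000/4960000 = e^((0.066 − 0.0493)t) → ln(1.67742) = 0.0167·t
t = 0.51726 / 0.0167

t ≈ 31.0 months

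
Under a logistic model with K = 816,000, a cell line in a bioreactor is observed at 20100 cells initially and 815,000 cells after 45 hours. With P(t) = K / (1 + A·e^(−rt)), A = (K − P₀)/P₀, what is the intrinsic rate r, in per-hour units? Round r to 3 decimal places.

A = (816000 − 20100)/20100 = 39.59701
815000 = 816000/(1 + 39.59701·e^(−r·45)) → e^(−45r) = (1.00123 − 1)/39.59701 = 0.000031
r = −ln(0.000031)/45 = 10.38194/45

r ≈ 0.231 per hour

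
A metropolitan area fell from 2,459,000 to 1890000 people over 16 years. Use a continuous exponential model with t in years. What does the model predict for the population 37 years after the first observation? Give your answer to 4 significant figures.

≈ 1,338,000 people

r = ln(1890000/2459000) / 16 ≈ -0.016449 per year
P(37) = 2459000 · e^(-0.016449·37) = 2459000 · 0.54411 ≈ 1337973.01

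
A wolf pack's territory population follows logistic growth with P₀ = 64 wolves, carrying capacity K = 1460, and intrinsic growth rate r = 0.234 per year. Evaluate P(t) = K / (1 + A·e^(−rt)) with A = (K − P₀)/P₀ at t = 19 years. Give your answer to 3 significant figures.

A = (1460 − 64)/64 = 21.8125
P(19) = 1460 / (1 + 21.8125·e^(−0.234·19)) = 1460 / (1 + 21.8125·0.011725)
= 1460 / 1.25576 ≈ 1162.64

≈ 1,160 wolves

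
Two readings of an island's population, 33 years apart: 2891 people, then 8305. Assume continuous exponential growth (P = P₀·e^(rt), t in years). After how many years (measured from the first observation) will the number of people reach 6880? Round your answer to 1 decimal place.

t ≈ 27.1 years

r = ln(8305/2891) / 33 ≈ 0.031977 per year
t = ln(6880/2891) / r = 0.86702 / 0.031977 ≈ 27.113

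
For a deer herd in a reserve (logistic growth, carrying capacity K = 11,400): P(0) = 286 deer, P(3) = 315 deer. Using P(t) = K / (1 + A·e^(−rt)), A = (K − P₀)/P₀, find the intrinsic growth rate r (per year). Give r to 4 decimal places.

A = (11400 − 286)/286 = 38.86014
315 = 11400/(1 + 38.86014·e^(−r·3)) → e^(−3r) = (36.19048 − 1)/38.86014 = 0.905567
r = −ln(0.905567)/3 = 0.09919/3

r ≈ 0.0331 per year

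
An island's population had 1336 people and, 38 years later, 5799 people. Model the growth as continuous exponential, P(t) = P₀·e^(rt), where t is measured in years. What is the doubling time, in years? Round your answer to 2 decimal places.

r = ln(5799/1336) / 38 = ln(4.34057) / 38 ≈ 0.038632 per year
doubling time = ln 2 / |r| = 0.69315 / 0.038632

doubling time ≈ 17.94 years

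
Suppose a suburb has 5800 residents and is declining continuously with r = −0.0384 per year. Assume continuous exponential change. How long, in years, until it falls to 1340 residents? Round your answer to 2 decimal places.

1340 = 5800 · e^(-0.0384·t)
t = ln(1340/5800) / -0.0384 = ln(0.23103) / -0.0384 = -1.46519 / -0.0384

t ≈ 38.16 years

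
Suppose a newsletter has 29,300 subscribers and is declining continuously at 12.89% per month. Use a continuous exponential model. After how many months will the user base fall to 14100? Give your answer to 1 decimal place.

t ≈ 5.7 months

14100 = 29300 · e^(-0.1289·t)
t = ln(14100/29300) / -0.1289 = ln(0.48123) / -0.1289 = -0.73141 / -0.1289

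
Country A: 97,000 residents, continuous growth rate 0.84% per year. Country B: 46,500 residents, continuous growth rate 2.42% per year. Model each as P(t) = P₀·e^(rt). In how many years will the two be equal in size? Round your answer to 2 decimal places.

97000·e^(0.0084t) = 46500·e^(0.0242t)
97000/46500 = e^((0.0242 − 0.0084)t) → ln(2.08602) = 0.0158·t
t = 0.73526 / 0.0158

t ≈ 46.54 years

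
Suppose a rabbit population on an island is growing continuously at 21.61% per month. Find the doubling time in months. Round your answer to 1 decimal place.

doubling time = ln(2) / |r| = 0.69315 / 0.2161

doubling time ≈ 3.2 months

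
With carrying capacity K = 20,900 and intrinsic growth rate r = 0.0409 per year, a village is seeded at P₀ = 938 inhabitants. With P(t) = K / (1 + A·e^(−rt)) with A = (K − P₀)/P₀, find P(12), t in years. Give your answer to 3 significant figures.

A = (20900 − 938)/938 = 21.28145
P(12) = 20900 / (1 + 21.28145·e^(−0.0409·12)) = 20900 / (1 + 21.28145·0.612136)
= 20900 / 14.02715 ≈ 1489.97

≈ 1,490 inhabitants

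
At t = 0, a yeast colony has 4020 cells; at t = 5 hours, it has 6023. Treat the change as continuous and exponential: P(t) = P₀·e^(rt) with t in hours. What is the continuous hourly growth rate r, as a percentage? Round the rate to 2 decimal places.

6023 = 4020 · e^(r·5)
e^(5r) = 6023/4020 = 1.49826
r = ln(1.49826) / 5 = 0.4043 / 5

r ≈ 8.09% per hour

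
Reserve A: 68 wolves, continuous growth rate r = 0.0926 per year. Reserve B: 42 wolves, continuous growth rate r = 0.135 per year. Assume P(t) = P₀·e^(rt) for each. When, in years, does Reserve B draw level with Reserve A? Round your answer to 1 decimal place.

t ≈ 11.4 years

68·e^(0.0926t) = 42·e^(0.135t)
68/42 = e^((0.135 − 0.0926)t) → ln(1.61905) = 0.0424·t
t = 0.48184 / 0.0424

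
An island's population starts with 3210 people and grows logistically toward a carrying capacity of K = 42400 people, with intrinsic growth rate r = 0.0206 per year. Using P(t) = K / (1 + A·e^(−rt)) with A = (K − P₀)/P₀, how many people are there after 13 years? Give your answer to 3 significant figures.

≈ 4,100 people

A = (42400 − 3210)/3210 = 12.20872
P(13) = 42400 / (1 + 12.20872·e^(−0.0206·13)) = 42400 / (1 + 12.20872·0.765061)
= 42400 / 10.34041 ≈ 4100.42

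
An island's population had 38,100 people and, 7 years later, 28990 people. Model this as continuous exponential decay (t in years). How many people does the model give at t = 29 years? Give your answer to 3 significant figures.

≈ 12,300 people

r = ln(28990/38100) / 7 ≈ -0.039038 per year
P(29) = 38100 · e^(-0.039038·29) = 38100 · 0.32236 ≈ 12281.86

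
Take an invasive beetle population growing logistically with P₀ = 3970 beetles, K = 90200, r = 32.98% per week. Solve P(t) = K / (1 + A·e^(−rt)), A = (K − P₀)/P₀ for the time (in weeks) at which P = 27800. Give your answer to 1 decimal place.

A = (90200 − 3970)/3970 = 21.7204
27800 = 90200/(1 + 21.7204·e^(−0.3298t)) → 1 + 21.7204·e^(−0.3298t) = 3.2446
e^(−0.3298t) = 0.103341 → t = ln(9.67672)/0.3298 = 2.26972/0.3298

t ≈ 6.9 weeks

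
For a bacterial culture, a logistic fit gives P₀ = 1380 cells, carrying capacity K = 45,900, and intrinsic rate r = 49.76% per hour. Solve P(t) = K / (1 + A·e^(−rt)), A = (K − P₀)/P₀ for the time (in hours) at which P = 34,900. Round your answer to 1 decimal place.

A = (45900 − 1380)/1380 = 32.26087
34900 = 45900/(1 + 32.26087·e^(−0.4976t)) → 1 + 32.26087·e^(−0.4976t) = 1.31519
e^(−0.4976t) = 0.00977 → t = ln(102.35494)/0.4976 = 4.62845/0.4976

t ≈ 9.3 hours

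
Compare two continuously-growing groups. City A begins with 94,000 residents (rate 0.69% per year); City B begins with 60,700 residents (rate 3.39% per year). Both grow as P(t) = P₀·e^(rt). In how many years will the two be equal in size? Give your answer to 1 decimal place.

t ≈ 16.2 years

94000·e^(0.0069t) = 60700·e^(0.0339t)
94000/60700 = e^((0.0339 − 0.0069)t) → ln(1.5486) = 0.027·t
t = 0.43735 / 0.027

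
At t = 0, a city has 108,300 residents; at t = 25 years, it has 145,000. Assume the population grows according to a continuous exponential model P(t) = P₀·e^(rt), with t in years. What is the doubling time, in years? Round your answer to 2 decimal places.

r = ln(145000/108300) / 25 = ln(1.33887) / 25 ≈ 0.011673 per year
doubling time = ln 2 / |r| = 0.69315 / 0.011673

doubling time ≈ 59.38 years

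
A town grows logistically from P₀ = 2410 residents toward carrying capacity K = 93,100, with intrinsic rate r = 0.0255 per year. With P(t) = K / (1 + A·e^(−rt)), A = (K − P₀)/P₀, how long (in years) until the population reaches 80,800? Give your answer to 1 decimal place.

t ≈ 216.1 years

A = (93100 − 2410)/2410 = 37.63071
80800 = 93100/(1 + 37.63071·e^(−0.0255t)) → 1 + 37.63071·e^(−0.0255t) = 1.15223
e^(−0.0255t) = 0.004045 → t = ln(247.20008)/0.0255 = 5.5102/0.0255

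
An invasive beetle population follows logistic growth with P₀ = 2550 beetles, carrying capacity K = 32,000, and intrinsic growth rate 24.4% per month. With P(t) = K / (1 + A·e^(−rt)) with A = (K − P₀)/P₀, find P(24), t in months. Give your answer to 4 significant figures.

A = (32000 − 2550)/2550 = 11.54902
P(24) = 32000 / (1 + 11.54902·e^(−0.244·24)) = 32000 / (1 + 11.54902·0.002863)
= 32000 / 1.03306 ≈ 30975.9

≈ 30,980 beetles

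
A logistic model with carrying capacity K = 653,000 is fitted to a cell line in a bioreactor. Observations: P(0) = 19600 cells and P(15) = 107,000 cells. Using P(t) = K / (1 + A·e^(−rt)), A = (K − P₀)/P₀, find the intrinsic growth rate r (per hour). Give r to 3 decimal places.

r ≈ 0.123 per hour

A = (653000 − 19600)/19600 = 32.31633
107000 = 653000/(1 + 32.31633·e^(−r·15)) → e^(−15r) = (6.1028 − 1)/32.31633 = 0.157902
r = −ln(0.157902)/15 = 1.84578/15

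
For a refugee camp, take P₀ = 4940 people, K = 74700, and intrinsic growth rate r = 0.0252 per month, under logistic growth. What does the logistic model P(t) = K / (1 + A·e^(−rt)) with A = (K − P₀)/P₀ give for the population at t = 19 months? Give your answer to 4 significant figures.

≈ 7,663 people

A = (74700 − 4940)/4940 = 14.12146
P(19) = 74700 / (1 + 14.12146·e^(−0.0252·19)) = 74700 / (1 + 14.12146·0.619526)
= 74700 / 9.74862 ≈ 7662.63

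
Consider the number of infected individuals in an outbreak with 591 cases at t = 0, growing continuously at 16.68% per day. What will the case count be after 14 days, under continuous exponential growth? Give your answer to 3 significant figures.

≈ 6,110 cases

P(14) = 591 · e^(0.1668·14) = 591 · e^(2.3352)
= 591 · 10.33153 ≈ 6105.93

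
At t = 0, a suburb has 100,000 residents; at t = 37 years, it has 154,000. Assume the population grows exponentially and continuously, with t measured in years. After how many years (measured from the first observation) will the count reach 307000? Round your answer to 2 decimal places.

r = ln(154000/100000) / 37 ≈ 0.01167 per year
t = ln(307000/100000) / r = 1.12168 / 0.01167 ≈ 96.118

t ≈ 96.12 years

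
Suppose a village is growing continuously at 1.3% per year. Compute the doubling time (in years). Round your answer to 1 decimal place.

doubling time ≈ 53.3 years

doubling time = ln(2) / |r| = 0.69315 / 0.013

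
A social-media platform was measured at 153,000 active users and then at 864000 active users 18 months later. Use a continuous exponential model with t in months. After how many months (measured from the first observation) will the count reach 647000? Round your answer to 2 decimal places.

t ≈ 14.99 months

r = ln(864000/153000) / 18 ≈ 0.096174 per month
t = ln(647000/153000) / r = 1.44191 / 0.096174 ≈ 14.993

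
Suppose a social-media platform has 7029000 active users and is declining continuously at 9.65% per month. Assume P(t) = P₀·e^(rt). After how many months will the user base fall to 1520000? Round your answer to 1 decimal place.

1520000 = 7029000 · e^(-0.0965·t)
t = ln(1520000/7029000) / -0.0965 = ln(0.21625) / -0.0965 = -1.53133 / -0.0965

t ≈ 15.9 months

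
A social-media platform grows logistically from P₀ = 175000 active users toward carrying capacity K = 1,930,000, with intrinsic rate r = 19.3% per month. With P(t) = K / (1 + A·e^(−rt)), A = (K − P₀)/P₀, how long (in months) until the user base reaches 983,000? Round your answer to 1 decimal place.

t ≈ 12.1 months

A = (1930000 − 175000)/175000 = 10.02857
983000 = 1930000/(1 + 10.02857·e^(−0.193t)) → 1 + 10.02857·e^(−0.193t) = 1.96338
e^(−0.193t) = 0.096063 → t = ln(10.40981)/0.193 = 2.34275/0.193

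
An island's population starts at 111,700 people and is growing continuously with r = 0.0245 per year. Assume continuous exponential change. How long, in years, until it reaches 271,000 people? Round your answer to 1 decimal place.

271000 = 111700 · e^(0.0245·t)
t = ln(271000/111700) / 0.0245 = ln(2.42614) / 0.0245 = 0.8863 / 0.0245

t ≈ 36.2 years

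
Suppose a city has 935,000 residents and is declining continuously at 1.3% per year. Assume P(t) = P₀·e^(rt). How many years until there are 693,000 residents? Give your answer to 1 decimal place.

693000 = 935000 · e^(-0.013·t)
t = ln(693000/935000) / -0.013 = ln(0.74118) / -0.013 = -0.29952 / -0.013

t ≈ 23.0 years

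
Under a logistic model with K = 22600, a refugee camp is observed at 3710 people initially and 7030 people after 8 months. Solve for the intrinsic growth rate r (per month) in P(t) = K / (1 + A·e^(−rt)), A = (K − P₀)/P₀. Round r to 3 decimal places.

A = (22600 − 3710)/3710 = 5.09164
7030 = 22600/(1 + 5.09164·e^(−r·8)) → e^(−8r) = (3.21479 − 1)/5.09164 = 0.434986
r = −ln(0.434986)/8 = 0.83244/8

r ≈ 0.104 per month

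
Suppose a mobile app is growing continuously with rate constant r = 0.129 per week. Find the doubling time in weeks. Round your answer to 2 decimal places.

doubling time ≈ 5.37 weeks

doubling time = ln(2) / |r| = 0.69315 / 0.129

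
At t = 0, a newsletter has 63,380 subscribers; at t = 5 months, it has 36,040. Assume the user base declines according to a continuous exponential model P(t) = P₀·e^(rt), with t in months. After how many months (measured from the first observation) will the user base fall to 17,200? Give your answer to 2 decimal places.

r = ln(36040/63380) / 5 ≈ -0.112904 per month
t = ln(17200/63380) / r = -1.30424 / -0.112904 ≈ 11.552

t ≈ 11.55 months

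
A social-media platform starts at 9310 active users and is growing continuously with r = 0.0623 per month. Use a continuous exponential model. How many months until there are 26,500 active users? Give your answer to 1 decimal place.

26500 = 9310 · e^(0.0623·t)
t = ln(26500/9310) / 0.0623 = ln(2.8464) / 0.0623 = 1.04606 / 0.0623

t ≈ 16.8 months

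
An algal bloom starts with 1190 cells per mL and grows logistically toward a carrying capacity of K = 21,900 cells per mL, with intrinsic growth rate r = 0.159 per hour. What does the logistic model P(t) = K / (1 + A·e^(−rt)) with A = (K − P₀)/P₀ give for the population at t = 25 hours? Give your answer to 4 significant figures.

≈ 16,510 cells per mL

A = (21900 − 1190)/1190 = 17.40336
P(25) = 21900 / (1 + 17.40336·e^(−0.159·25)) = 21900 / (1 + 17.40336·0.018779)
= 21900 / 1.32682 ≈ 16505.59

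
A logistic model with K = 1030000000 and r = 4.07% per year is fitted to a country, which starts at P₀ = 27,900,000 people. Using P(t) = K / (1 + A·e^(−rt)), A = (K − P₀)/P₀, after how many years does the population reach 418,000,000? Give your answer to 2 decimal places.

t ≈ 78.62 years

A = (1030000000 − 27900000)/27900000 = 35.91756
418000000 = 1030000000/(1 + 35.91756·e^(−0.0407t)) → 1 + 35.91756·e^(−0.0407t) = 2.46411
e^(−0.0407t) = 0.040763 → t = ln(24.53193)/0.0407 = 3.19998/0.0407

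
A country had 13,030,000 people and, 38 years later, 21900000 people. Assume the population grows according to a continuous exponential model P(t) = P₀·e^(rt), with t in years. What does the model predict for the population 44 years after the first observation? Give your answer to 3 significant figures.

r = ln(21900000/13030000) / 38 ≈ 0.013664 per year
P(44) = 13030000 · e^(0.013664·44) = 13030000 · 1.82434 ≈ 23771102.82

≈ 23,800,000 people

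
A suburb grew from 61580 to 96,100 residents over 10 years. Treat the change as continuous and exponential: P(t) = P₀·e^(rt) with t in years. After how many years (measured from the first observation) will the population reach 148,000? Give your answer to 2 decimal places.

t ≈ 19.70 years

r = ln(96100/61580) / 10 ≈ 0.044505 per year
t = ln(148000/61580) / r = 0.87688 / 0.044505 ≈ 19.703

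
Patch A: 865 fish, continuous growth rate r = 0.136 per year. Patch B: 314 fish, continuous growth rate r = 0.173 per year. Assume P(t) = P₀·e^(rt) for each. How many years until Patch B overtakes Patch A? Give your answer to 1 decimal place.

t ≈ 27.4 years

865·e^(0.136t) = 314·e^(0.173t)
865/314 = e^((0.173 − 0.136)t) → ln(2.75478) = 0.037·t
t = 1.01334 / 0.037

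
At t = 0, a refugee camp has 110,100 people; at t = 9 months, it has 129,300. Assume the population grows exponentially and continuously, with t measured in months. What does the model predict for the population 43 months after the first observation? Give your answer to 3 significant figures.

r = ln(129300/110100) / 9 ≈ 0.017861 per month
P(43) = 110100 · e^(0.017861·43) = 110100 · 2.15547 ≈ 237317.49

≈ 237,000 people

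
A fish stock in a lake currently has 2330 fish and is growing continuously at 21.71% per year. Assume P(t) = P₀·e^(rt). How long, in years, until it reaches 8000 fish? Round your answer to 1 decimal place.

t ≈ 5.7 years

8000 = 2330 · e^(0.2171·t)
t = ln(8000/2330) / 0.2171 = ln(3.43348) / 0.2171 = 1.23357 / 0.2171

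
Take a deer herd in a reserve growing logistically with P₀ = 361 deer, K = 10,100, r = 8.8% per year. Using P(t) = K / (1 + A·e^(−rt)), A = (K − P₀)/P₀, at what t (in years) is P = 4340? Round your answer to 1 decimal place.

t ≈ 34.2 years

A = (10100 − 361)/361 = 26.97784
4340 = 10100/(1 + 26.97784·e^(−0.088t)) → 1 + 26.97784·e^(−0.088t) = 2.32719
e^(−0.088t) = 0.049196 → t = ln(20.32705)/0.088 = 3.01195/0.088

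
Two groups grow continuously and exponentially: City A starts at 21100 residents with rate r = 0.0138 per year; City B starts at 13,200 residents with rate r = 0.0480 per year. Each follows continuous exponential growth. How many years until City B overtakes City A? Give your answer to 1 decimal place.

t ≈ 13.7 years

21100·e^(0.0138t) = 13200·e^(0.048t)
21100/13200 = e^((0.048 − 0.0138)t) → ln(1.59848) = 0.0342·t
t = 0.46906 / 0.0342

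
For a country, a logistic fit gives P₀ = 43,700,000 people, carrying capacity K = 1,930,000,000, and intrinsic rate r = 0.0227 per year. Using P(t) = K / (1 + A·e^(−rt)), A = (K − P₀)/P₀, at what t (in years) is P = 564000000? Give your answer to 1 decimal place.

t ≈ 126.9 years

A = (1930000000 − 43700000)/43700000 = 43.16476
564000000 = 1930000000/(1 + 43.16476·e^(−0.0227t)) → 1 + 43.16476·e^(−0.0227t) = 3.42199
e^(−0.0227t) = 0.05611 → t = ln(17.82205)/0.0227 = 2.88044/0.0227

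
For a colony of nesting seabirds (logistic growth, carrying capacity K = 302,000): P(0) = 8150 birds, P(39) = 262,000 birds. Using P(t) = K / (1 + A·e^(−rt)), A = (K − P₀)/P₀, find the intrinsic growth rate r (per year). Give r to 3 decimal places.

r ≈ 0.140 per year

A = (302000 − 8150)/8150 = 36.05521
262000 = 302000/(1 + 36.05521·e^(−r·39)) → e^(−39r) = (1.15267 − 1)/36.05521 = 0.004234
r = −ln(0.004234)/39 = 5.46452/39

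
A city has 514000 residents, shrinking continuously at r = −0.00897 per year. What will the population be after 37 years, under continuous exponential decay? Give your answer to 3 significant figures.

≈ 369,000 residents

P(37) = 514000 · e^(-0.00897·37) = 514000 · e^(-0.33189)
= 514000 · 0.71757 ≈ 368829.05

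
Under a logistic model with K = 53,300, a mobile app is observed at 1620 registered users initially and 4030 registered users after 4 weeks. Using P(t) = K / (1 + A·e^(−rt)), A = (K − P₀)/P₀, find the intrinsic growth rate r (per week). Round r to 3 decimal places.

r ≈ 0.240 per week

A = (53300 − 1620)/1620 = 31.90123
4030 = 53300/(1 + 31.90123·e^(−r·4)) → e^(−4r) = (13.22581 − 1)/31.90123 = 0.383239
r = −ln(0.383239)/4 = 0.9591/4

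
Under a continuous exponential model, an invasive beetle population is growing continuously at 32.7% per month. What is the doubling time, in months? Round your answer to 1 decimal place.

doubling time = ln(2) / |r| = 0.69315 / 0.327

doubling time ≈ 2.1 months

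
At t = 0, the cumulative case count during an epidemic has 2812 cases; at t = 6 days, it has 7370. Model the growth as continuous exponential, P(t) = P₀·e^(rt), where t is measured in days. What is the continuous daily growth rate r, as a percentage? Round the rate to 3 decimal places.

r ≈ 16.059% per day

7370 = 2812 · e^(r·6)
e^(6r) = 7370/2812 = 2.62091
r = ln(2.62091) / 6 = 0.96352 / 6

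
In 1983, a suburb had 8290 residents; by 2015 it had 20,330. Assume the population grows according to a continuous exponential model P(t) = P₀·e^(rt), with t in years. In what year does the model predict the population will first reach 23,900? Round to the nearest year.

year 2021

r = ln(20330/8290) / 32 = 0.89705/32 ≈ 0.028033 per year
t = ln(23900/8290) / r = 1.05883/0.028033 ≈ 37.77 years after 1983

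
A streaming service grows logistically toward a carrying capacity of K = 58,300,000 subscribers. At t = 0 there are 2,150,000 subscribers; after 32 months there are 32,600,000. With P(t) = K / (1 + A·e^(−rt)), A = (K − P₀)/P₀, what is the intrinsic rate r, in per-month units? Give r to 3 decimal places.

A = (58300000 − 2150000)/2150000 = 26.11628
32600000 = 58300000/(1 + 26.11628·e^(−r·32)) → e^(−32r) = (1.78834 − 1)/26.11628 = 0.030186
r = −ln(0.030186)/32 = 3.50038/32

r ≈ 0.109 per month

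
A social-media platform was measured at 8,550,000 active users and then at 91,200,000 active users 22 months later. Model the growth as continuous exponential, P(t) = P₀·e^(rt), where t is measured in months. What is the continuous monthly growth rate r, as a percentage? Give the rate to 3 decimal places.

91200000 = 8550000 · e^(r·22)
e^(22r) = 91200000/8550000 = 10.66667
r = ln(10.66667) / 22 = 2.36712 / 22

r ≈ 10.760% per month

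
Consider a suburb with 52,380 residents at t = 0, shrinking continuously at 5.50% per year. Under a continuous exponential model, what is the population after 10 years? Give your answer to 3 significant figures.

≈ 30,200 residents

P(10) = 52380 · e^(-0.055·10) = 52380 · e^(-0.55)
= 52380 · 0.57695 ≈ 30220.63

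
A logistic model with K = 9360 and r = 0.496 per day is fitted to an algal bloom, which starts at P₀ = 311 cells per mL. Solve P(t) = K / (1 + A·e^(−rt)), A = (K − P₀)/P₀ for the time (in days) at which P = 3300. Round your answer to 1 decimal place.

A = (9360 − 311)/311 = 29.09646
3300 = 9360/(1 + 29.09646·e^(−0.496t)) → 1 + 29.09646·e^(−0.496t) = 2.83636
e^(−0.496t) = 0.063113 → t = ln(15.84461)/0.496 = 2.76283/0.496

t ≈ 5.6 days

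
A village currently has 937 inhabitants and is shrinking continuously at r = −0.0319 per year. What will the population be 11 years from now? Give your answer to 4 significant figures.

≈ 659.7 inhabitants

P(11) = 937 · e^(-0.0319·11) = 937 · e^(-0.3509)
= 937 · 0.70405 ≈ 659.7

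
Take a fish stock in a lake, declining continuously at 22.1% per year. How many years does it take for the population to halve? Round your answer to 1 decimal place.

half-life ≈ 3.1 years

half-life = ln(2) / |r| = 0.69315 / 0.221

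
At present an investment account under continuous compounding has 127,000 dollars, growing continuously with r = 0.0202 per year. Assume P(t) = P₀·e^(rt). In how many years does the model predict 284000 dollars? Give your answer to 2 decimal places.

t ≈ 39.84 years

284000 = 127000 · e^(0.0202·t)
t = ln(284000/127000) / 0.0202 = ln(2.23622) / 0.0202 = 0.80479 / 0.0202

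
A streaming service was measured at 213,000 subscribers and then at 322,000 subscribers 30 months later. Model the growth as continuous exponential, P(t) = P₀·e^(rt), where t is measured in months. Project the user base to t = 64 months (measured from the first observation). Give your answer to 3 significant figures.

r = ln(322000/213000) / 30 ≈ 0.013775 per month
P(64) = 213000 · e^(0.013775·64) = 213000 · 2.41481 ≈ 514354.22

≈ 514,000 subscribers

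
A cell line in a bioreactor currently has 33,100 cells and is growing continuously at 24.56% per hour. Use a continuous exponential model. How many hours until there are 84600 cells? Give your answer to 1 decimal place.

t ≈ 3.8 hours

84600 = 33100 · e^(0.2456·t)
t = ln(84600/33100) / 0.2456 = ln(2.55589) / 0.2456 = 0.9384 / 0.2456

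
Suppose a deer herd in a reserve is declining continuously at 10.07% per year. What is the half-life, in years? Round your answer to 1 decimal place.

half-life ≈ 6.9 years

half-life = ln(2) / |r| = 0.69315 / 0.1007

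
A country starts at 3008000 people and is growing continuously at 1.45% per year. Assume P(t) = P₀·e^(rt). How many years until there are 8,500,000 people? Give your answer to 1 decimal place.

t ≈ 71.6 years

8500000 = 3008000 · e^(0.0145·t)
t = ln(8500000/3008000) / 0.0145 = ln(2.8258) / 0.0145 = 1.03879 / 0.0145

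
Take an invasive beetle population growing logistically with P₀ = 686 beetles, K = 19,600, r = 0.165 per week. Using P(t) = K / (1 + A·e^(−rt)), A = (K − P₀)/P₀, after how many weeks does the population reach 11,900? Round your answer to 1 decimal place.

A = (19600 − 686)/686 = 27.57143
11900 = 19600/(1 + 27.57143·e^(−0.165t)) → 1 + 27.57143·e^(−0.165t) = 1.64706
e^(−0.165t) = 0.023468 → t = ln(42.61039)/0.165 = 3.7521/0.165

t ≈ 22.7 weeks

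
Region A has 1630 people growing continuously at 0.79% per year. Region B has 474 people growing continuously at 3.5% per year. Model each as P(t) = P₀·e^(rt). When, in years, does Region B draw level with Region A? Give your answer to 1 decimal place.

t ≈ 45.6 years

1630·e^(0.0079t) = 474·e^(0.035t)
1630/474 = e^((0.035 − 0.0079)t) → ln(3.43882) = 0.0271·t
t = 1.23513 / 0.0271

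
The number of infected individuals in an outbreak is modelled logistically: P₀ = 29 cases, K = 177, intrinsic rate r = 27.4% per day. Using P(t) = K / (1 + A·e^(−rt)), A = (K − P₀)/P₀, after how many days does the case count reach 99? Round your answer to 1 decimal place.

t ≈ 6.8 days

A = (177 − 29)/29 = 5.10345
99 = 177/(1 + 5.10345·e^(−0.274t)) → 1 + 5.10345·e^(−0.274t) = 1.78788
e^(−0.274t) = 0.154382 → t = ln(6.47745)/0.274 = 1.86833/0.274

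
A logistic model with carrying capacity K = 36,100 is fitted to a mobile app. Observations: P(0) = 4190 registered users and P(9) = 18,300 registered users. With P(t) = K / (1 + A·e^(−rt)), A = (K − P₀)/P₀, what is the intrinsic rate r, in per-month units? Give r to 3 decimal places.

r ≈ 0.229 per month

A = (36100 − 4190)/4190 = 7.61575
18300 = 36100/(1 + 7.61575·e^(−r·9)) → e^(−9r) = (1.97268 − 1)/7.61575 = 0.127719
r = −ln(0.127719)/9 = 2.05792/9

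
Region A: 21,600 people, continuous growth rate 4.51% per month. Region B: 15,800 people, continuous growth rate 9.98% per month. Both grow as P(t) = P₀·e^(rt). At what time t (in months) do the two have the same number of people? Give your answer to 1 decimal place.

t ≈ 5.7 months

21600·e^(0.0451t) = 15800·e^(0.0998t)
21600/15800 = e^((0.0998 − 0.0451)t) → ln(1.36709) = 0.0547·t
t = 0.31268 / 0.0547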